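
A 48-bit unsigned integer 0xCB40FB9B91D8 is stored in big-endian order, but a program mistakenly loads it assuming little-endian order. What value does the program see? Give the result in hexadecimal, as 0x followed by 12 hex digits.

Stored big-endian, the bytes at ascending addresses are CB 40 FB 9B 91 D8.
Read back as little-endian, the first byte is least significant, giving 0xD8919BFB40CB.

0xD8919BFB40CB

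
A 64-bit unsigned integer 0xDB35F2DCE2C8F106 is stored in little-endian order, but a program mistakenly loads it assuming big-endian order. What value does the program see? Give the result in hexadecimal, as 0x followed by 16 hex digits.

Stored little-endian, the bytes at ascending addresses are 06 F1 C8 E2 DC F2 35 DB.
Read back as big-endian, the last byte is least significant, giving 0x06F1C8E2DCF235DB.

0x06F1C8E2DCF235DB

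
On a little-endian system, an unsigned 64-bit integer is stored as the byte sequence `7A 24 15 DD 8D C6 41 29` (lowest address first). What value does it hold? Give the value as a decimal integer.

2972875541643076730

Little-endian stores the least-significant byte at the lowest address.
Reassemble most-significant byte first: 29 41 C6 8D DD 15 24 7A → 0x2941C68DDD15247A.
0x2941C68DDD15247A = 2972875541643076730.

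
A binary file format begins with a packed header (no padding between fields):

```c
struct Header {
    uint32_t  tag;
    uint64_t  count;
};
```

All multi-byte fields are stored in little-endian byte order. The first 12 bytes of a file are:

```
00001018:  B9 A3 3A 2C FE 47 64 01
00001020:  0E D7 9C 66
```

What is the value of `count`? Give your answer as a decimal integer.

`count` follows `tag` (4 bytes), so it starts at byte offset 4 and occupies 8 bytes.
Bytes at offsets 4..11: FE 47 64 01 0E D7 9C 66.
Little-endian: lowest address holds the least-significant byte.
Reassemble most-significant byte first: 66 9C D7 0E 01 64 47 FE → 0x669CD70E016447FE.
0x669CD70E016447FE = 7394021143388375038.

7394021143388375038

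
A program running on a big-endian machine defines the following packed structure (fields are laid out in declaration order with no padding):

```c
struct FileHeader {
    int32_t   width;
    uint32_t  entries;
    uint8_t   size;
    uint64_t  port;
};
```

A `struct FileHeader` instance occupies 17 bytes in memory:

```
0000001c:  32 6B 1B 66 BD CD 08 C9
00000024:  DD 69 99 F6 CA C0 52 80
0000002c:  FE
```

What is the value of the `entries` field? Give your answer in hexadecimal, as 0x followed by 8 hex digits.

`entries` follows `width` (4 bytes), so it starts at byte offset 4 and occupies 4 bytes.
Bytes at offsets 4..7: BD CD 08 C9.
In big-endian order the high byte comes first in memory.
The bytes are already most-significant first: 0xBDCD08C9.

0xBDCD08C9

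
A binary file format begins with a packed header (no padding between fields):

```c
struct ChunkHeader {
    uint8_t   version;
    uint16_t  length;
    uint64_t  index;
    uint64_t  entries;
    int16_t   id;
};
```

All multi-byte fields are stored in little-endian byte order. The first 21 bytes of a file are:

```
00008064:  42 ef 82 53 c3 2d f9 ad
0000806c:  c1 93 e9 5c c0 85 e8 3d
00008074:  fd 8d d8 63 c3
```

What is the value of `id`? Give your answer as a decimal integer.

`id` follows `version` (1 B), `length` (2 B), `index` (8 B), `entries` (8 B), so it starts at offset 1 + 2 + 8 + 8 = 19 and occupies 2 bytes.
Bytes at offsets 19..20: 63 C3.
Little-endian: lowest address holds the least-significant byte.
Reassemble most-significant byte first: C3 63 → 0xC363.
Top bit is set, so as a signed 16-bit value this is 0xC363 − 2^16 = -15517.

-15517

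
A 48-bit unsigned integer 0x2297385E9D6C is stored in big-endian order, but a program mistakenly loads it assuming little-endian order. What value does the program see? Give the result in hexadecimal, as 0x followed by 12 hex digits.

Stored big-endian, the bytes at ascending addresses are 22 97 38 5E 9D 6C.
Read back as little-endian, the first byte is least significant, giving 0x6C9D5E389722.

0x6C9D5E389722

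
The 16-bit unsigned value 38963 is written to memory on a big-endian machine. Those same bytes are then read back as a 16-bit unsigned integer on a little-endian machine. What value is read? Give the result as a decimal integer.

38963 in 16-bit hexadecimal is 0x9833.
Stored big-endian, the bytes at ascending addresses are 98 33.
Read back as little-endian, the first byte is least significant, giving 0x3398.
0x3398 = 13208.

13208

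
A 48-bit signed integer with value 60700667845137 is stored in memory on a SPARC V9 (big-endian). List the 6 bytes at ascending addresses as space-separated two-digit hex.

37 34 F9 BE 9A 11

60700667845137 in hexadecimal, padded to 48 bits, is 0x3734F9BE9A11.
Split into bytes (most-significant first): 37 34 F9 BE 9A 11.
In big-endian order the high byte comes first in memory.
So the memory order matches the most-significant-first order: 37 34 F9 BE 9A 11.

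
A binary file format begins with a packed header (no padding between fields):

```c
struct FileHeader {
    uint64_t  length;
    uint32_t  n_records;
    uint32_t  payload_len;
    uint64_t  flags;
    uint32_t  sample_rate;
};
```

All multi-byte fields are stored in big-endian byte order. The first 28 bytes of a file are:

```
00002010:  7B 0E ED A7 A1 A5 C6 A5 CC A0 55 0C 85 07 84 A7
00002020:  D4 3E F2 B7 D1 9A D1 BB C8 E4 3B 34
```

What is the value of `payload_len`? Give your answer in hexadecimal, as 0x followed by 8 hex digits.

0x850784A7

`payload_len` follows `length` (8 B), `n_records` (4 B), so it starts at offset 8 + 4 = 12 and occupies 4 bytes.
Bytes at offsets 12..15: 85 07 84 A7.
Big-endian stores the most-significant byte at the lowest address.
The bytes are already most-significant first: 0x850784A7.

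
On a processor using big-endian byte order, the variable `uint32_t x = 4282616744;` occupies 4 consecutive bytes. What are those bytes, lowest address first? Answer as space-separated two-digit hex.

4282616744 in hexadecimal, padded to 32 bits, is 0xFF438BA8.
Split into bytes (most-significant first): FF 43 8B A8.
Big-endian stores the most-significant byte at the lowest address.
So the memory order matches the most-significant-first order: FF 43 8B A8.

FF 43 8B A8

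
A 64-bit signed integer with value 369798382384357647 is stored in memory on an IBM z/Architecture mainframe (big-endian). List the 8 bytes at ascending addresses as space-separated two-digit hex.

369798382384357647 in hexadecimal, padded to 64 bits, is 0x0521C9AB6488A10F.
Split into bytes (most-significant first): 05 21 C9 AB 64 88 A1 0F.
Big-endian: lowest address holds the most-significant byte.
So the memory order matches the most-significant-first order: 05 21 C9 AB 64 88 A1 0F.

05 21 C9 AB 64 88 A1 0F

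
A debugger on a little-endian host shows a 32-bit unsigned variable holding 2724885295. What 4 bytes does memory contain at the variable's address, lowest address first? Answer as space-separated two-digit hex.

2F 73 6A A2

2724885295 in hexadecimal, padded to 32 bits, is 0xA26A732F.
Split into bytes (most-significant first): A2 6A 73 2F.
Little-endian stores the least-significant byte at the lowest address.
So at ascending addresses the bytes are 2F 73 6A A2.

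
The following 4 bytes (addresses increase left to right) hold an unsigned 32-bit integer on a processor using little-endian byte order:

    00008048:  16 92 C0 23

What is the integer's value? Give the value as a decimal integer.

599822870

Little-endian: lowest address holds the least-significant byte.
Reassemble most-significant byte first: 23 C0 92 16 → 0x23C09216.
0x23C09216 = 599822870.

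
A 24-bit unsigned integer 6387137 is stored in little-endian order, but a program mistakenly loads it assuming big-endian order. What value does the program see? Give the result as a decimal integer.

6387137 in 24-bit hexadecimal is 0x6175C1.
Stored little-endian, the bytes at ascending addresses are C1 75 61.
Read back as big-endian, the last byte is least significant, giving 0xC17561.
0xC17561 = 12678497.

12678497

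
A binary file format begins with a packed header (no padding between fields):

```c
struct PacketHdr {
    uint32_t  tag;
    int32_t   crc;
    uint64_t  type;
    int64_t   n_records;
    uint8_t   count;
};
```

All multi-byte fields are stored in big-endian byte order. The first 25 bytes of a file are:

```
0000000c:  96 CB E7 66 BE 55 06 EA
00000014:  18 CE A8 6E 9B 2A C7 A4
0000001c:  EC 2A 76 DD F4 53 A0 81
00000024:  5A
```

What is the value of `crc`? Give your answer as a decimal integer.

`crc` follows `tag` (4 bytes), so it starts at byte offset 4 and occupies 4 bytes.
Bytes at offsets 4..7: BE 55 06 EA.
In big-endian order the high byte comes first in memory.
The bytes are already most-significant first: 0xBE5506EA.
Top bit is set, so as a signed 32-bit value this is 0xBE5506EA − 2^32 = -1101723926.

-1101723926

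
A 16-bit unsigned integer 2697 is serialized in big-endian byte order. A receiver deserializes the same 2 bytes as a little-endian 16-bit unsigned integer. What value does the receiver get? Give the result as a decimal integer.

35082

2697 in 16-bit hexadecimal is 0x0A89.
Stored big-endian, the bytes at ascending addresses are 0A 89.
Read back as little-endian, the first byte is least significant, giving 0x890A.
0x890A = 35082.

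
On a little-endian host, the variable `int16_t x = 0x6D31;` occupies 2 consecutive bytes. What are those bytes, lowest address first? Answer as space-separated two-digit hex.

31 6D

Split into bytes (most-significant first): 6D 31.
In little-endian order the low byte comes first in memory.
So at ascending addresses the bytes are 31 6D.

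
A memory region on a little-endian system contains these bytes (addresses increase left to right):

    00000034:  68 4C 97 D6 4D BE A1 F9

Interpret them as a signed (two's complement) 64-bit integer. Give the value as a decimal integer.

In little-endian order the low byte comes first in memory.
Reassemble most-significant byte first: F9 A1 BE 4D D6 97 4C 68 → 0xF9A1BE4DD6974C68.
Top bit is set, so as a signed 64-bit value this is 0xF9A1BE4DD6974C68 − 2^64 = -458876445493080984.

-458876445493080984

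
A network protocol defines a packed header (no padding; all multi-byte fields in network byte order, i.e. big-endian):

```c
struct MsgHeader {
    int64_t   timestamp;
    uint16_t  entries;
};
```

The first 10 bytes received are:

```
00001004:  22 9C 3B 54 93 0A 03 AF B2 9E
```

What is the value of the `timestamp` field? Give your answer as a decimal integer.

2493933528086610863

`timestamp` is the first field, at byte offset 0, occupying 8 bytes.
Bytes at offsets 0..7: 22 9C 3B 54 93 0A 03 AF.
Big-endian: lowest address holds the most-significant byte.
The bytes are already most-significant first: 0x229C3B54930A03AF.
0x229C3B54930A03AF = 2493933528086610863.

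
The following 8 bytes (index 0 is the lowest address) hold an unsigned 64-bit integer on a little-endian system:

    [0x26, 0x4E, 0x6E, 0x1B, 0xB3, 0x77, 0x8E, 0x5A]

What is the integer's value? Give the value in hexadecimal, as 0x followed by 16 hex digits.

Little-endian stores the least-significant byte at the lowest address.
Reassemble most-significant byte first: 5A 8E 77 B3 1B 6E 4E 26 → 0x5A8E77B31B6E4E26.

0x5A8E77B31B6E4E26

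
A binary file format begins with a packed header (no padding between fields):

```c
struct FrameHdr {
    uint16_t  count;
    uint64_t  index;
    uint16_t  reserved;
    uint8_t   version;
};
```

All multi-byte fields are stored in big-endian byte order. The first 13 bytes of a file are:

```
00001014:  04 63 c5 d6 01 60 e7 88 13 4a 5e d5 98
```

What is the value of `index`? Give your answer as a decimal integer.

`index` follows `count` (2 bytes), so it starts at byte offset 2 and occupies 8 bytes.
Bytes at offsets 2..9: C5 D6 01 60 E7 88 13 4A.
In big-endian order the high byte comes first in memory.
The bytes are already most-significant first: 0xC5D60160E788134A.
0xC5D60160E788134A = 14255583186200826698.

14255583186200826698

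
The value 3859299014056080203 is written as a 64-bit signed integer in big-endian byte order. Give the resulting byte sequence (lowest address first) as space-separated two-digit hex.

35 8E FC 01 7E D3 F3 4B

3859299014056080203 in hexadecimal, padded to 64 bits, is 0x358EFC017ED3F34B.
Split into bytes (most-significant first): 35 8E FC 01 7E D3 F3 4B.
Big-endian: lowest address holds the most-significant byte.
So the memory order matches the most-significant-first order: 35 8E FC 01 7E D3 F3 4B.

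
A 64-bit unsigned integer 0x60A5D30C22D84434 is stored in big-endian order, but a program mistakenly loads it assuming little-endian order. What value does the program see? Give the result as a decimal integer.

3766372829144261984

Stored big-endian, the bytes at ascending addresses are 60 A5 D3 0C 22 D8 44 34.
Read back as little-endian, the first byte is least significant, giving 0x3444D8220CD3A560.
0x3444D8220CD3A560 = 3766372829144261984.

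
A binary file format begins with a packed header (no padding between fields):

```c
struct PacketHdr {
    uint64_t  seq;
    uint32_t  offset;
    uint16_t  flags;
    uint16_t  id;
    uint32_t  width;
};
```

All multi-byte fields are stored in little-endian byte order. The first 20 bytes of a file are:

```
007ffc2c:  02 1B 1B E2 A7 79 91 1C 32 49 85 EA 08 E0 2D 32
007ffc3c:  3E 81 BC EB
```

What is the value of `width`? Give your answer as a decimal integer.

3954999614

`width` follows `seq` (8 B), `offset` (4 B), `flags` (2 B), `id` (2 B), so it starts at offset 8 + 4 + 2 + 2 = 16 and occupies 4 bytes.
Bytes at offsets 16..19: 3E 81 BC EB.
Little-endian: lowest address holds the least-significant byte.
Reassemble most-significant byte first: EB BC 81 3E → 0xEBBC813E.
0xEBBC813E = 3954999614.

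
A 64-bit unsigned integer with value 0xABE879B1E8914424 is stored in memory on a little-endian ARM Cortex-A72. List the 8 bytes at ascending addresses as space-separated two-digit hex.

24 44 91 E8 B1 79 E8 AB

Split into bytes (most-significant first): AB E8 79 B1 E8 91 44 24.
Little-endian: lowest address holds the least-significant byte.
So at ascending addresses the bytes are 24 44 91 E8 B1 79 E8 AB.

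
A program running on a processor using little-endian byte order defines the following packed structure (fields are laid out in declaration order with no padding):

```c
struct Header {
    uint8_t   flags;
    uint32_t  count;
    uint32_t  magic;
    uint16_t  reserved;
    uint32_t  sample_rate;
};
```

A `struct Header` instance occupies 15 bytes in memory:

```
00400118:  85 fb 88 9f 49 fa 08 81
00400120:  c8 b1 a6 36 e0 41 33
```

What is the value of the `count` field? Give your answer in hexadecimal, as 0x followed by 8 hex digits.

`count` follows `flags` (1 byte), so it starts at byte offset 1 and occupies 4 bytes.
Bytes at offsets 1..4: FB 88 9F 49.
In little-endian order the low byte comes first in memory.
Reassemble most-significant byte first: 49 9F 88 FB → 0x499F88FB.

0x499F88FB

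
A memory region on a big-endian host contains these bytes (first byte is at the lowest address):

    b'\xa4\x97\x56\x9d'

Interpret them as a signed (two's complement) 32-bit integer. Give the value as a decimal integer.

In big-endian order the high byte comes first in memory.
The bytes are already most-significant first: 0xA497569D.
Top bit is set, so as a signed 32-bit value this is 0xA497569D − 2^32 = -1533585763.

-1533585763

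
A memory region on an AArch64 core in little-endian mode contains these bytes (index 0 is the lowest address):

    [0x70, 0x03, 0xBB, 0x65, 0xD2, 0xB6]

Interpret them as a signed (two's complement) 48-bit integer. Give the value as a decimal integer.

-80460210568336

In little-endian order the low byte comes first in memory.
Reassemble most-significant byte first: B6 D2 65 BB 03 70 → 0xB6D265BB0370.
Top bit is set, so as a signed 48-bit value this is 0xB6D265BB0370 − 2^48 = -80460210568336.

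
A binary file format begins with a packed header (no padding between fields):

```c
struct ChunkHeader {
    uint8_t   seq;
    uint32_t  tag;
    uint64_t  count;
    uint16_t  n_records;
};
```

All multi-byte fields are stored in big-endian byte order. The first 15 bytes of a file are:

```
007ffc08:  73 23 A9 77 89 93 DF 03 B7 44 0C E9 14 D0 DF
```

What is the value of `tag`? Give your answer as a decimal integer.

`tag` follows `seq` (1 byte), so it starts at byte offset 1 and occupies 4 bytes.
Bytes at offsets 1..4: 23 A9 77 89.
Big-endian: lowest address holds the most-significant byte.
The bytes are already most-significant first: 0x23A97789.
0x23A97789 = 598308745.

598308745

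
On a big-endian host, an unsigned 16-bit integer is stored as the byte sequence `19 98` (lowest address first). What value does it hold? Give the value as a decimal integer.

In big-endian order the high byte comes first in memory.
The bytes are already most-significant first: 0x1998.
0x1998 = 6552.

6552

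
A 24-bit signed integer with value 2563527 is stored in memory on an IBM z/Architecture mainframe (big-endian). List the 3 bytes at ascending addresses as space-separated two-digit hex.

2563527 in hexadecimal, padded to 24 bits, is 0x271DC7.
Split into bytes (most-significant first): 27 1D C7.
In big-endian order the high byte comes first in memory.
So the memory order matches the most-significant-first order: 27 1D C7.

27 1D C7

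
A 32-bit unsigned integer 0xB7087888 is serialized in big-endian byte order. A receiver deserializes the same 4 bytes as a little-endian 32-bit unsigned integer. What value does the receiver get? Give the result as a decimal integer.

2289567927

Stored big-endian, the bytes at ascending addresses are B7 08 78 88.
Read back as little-endian, the first byte is least significant, giving 0x887808B7.
0x887808B7 = 2289567927.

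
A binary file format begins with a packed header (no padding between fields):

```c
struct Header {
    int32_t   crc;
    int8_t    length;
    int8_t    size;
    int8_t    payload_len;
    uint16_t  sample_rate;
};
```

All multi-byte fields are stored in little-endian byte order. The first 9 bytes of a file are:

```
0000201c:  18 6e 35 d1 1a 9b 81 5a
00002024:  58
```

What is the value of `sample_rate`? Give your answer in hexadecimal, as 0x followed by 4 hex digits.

`sample_rate` follows `crc` (4 B), `length` (1 B), `size` (1 B), `payload_len` (1 B), so it starts at offset 4 + 1 + 1 + 1 = 7 and occupies 2 bytes.
Bytes at offsets 7..8: 5A 58.
Little-endian stores the least-significant byte at the lowest address.
Reassemble most-significant byte first: 58 5A → 0x585A.

0x585A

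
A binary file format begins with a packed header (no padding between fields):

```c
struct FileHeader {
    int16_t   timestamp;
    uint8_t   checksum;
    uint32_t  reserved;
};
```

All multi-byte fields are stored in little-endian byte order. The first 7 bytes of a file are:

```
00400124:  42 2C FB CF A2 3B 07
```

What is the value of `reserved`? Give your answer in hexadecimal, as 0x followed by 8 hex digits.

0x073BA2CF

`reserved` follows `timestamp` (2 B), `checksum` (1 B), so it starts at offset 2 + 1 = 3 and occupies 4 bytes.
Bytes at offsets 3..6: CF A2 3B 07.
Little-endian: lowest address holds the least-significant byte.
Reassemble most-significant byte first: 07 3B A2 CF → 0x073BA2CF.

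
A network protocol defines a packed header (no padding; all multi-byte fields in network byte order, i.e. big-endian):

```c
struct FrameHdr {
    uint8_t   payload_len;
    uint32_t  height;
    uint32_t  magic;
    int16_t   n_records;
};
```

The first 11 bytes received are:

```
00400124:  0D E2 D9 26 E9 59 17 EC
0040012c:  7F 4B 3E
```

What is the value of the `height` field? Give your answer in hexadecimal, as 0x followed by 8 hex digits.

`height` follows `payload_len` (1 byte), so it starts at byte offset 1 and occupies 4 bytes.
Bytes at offsets 1..4: E2 D9 26 E9.
Big-endian: lowest address holds the most-significant byte.
The bytes are already most-significant first: 0xE2D926E9.

0xE2D926E9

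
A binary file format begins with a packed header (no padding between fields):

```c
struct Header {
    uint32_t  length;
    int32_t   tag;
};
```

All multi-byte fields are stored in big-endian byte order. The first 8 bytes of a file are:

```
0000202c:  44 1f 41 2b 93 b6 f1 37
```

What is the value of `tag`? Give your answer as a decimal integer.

`tag` follows `length` (4 bytes), so it starts at byte offset 4 and occupies 4 bytes.
Bytes at offsets 4..7: 93 B6 F1 37.
In big-endian order the high byte comes first in memory.
The bytes are already most-significant first: 0x93B6F137.
Top bit is set, so as a signed 32-bit value this is 0x93B6F137 − 2^32 = -1816727241.

-1816727241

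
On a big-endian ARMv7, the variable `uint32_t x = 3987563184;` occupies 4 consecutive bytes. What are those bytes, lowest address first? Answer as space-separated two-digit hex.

3987563184 in hexadecimal, padded to 32 bits, is 0xEDAD62B0.
Split into bytes (most-significant first): ED AD 62 B0.
Big-endian: lowest address holds the most-significant byte.
So the memory order matches the most-significant-first order: ED AD 62 B0.

ED AD 62 B0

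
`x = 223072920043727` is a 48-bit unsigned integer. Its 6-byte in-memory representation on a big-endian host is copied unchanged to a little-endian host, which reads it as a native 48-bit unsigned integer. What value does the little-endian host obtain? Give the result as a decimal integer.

223072920043727 in 48-bit hexadecimal is 0xCAE2362880CF.
Stored big-endian, the bytes at ascending addresses are CA E2 36 28 80 CF.
Read back as little-endian, the first byte is least significant, giving 0xCF802836E2CA.
0xCF802836E2CA = 228149337449162.

228149337449162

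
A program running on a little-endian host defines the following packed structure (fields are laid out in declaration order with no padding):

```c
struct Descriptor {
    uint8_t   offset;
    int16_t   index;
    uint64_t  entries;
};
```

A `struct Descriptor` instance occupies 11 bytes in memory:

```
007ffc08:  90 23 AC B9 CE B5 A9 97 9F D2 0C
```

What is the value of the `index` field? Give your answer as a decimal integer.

-21469

`index` follows `offset` (1 byte), so it starts at byte offset 1 and occupies 2 bytes.
Bytes at offsets 1..2: 23 AC.
Little-endian: lowest address holds the least-significant byte.
Reassemble most-significant byte first: AC 23 → 0xAC23.
Top bit is set, so as a signed 16-bit value this is 0xAC23 − 2^16 = -21469.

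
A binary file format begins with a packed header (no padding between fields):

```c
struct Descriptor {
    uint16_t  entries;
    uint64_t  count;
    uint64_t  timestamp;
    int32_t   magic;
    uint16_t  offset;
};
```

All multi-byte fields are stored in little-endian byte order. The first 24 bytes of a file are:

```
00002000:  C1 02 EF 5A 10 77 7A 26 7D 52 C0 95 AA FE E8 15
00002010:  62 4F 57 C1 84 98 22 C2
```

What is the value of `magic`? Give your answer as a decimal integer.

`magic` follows `entries` (2 B), `count` (8 B), `timestamp` (8 B), so it starts at offset 2 + 8 + 8 = 18 and occupies 4 bytes.
Bytes at offsets 18..21: 57 C1 84 98.
In little-endian order the low byte comes first in memory.
Reassemble most-significant byte first: 98 84 C1 57 → 0x9884C157.
Top bit is set, so as a signed 32-bit value this is 0x9884C157 − 2^32 = -1736130217.

-1736130217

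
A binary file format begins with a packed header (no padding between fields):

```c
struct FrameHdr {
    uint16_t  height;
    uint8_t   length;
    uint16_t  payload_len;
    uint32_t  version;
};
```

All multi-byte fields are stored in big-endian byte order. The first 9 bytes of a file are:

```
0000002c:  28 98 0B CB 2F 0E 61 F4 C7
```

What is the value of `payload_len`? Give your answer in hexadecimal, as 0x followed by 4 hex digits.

`payload_len` follows `height` (2 B), `length` (1 B), so it starts at offset 2 + 1 = 3 and occupies 2 bytes.
Bytes at offsets 3..4: CB 2F.
Big-endian stores the most-significant byte at the lowest address.
The bytes are already most-significant first: 0xCB2F.

0xCB2F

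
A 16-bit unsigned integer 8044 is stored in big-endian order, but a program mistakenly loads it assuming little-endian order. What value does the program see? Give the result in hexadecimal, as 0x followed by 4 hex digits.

8044 in 16-bit hexadecimal is 0x1F6C.
Stored big-endian, the bytes at ascending addresses are 1F 6C.
Read back as little-endian, the first byte is least significant, giving 0x6C1F.

0x6C1F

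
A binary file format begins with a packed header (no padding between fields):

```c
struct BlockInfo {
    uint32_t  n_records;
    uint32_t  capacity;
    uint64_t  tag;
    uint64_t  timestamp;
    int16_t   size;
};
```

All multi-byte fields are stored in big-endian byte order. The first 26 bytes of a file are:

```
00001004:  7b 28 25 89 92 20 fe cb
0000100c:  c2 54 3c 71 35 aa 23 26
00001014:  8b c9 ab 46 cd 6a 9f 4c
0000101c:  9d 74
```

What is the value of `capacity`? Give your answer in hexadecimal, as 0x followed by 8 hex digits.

`capacity` follows `n_records` (4 bytes), so it starts at byte offset 4 and occupies 4 bytes.
Bytes at offsets 4..7: 92 20 FE CB.
In big-endian order the high byte comes first in memory.
The bytes are already most-significant first: 0x9220FECB.

0x9220FECB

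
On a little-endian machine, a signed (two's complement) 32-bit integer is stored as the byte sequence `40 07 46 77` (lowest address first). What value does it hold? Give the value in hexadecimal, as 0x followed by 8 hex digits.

In little-endian order the low byte comes first in memory.
Reassemble most-significant byte first: 77 46 07 40 → 0x77460740.

0x77460740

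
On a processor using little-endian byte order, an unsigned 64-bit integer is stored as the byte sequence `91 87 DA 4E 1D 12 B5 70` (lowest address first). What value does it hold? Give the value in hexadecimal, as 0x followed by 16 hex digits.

In little-endian order the low byte comes first in memory.
Reassemble most-significant byte first: 70 B5 12 1D 4E DA 87 91 → 0x70B5121D4EDA8791.

0x70B5121D4EDA8791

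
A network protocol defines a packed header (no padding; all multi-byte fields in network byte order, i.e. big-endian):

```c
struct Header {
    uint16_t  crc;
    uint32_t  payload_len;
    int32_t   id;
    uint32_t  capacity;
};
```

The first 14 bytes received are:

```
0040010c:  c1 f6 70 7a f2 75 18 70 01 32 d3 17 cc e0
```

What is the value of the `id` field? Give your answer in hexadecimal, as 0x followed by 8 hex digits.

0x18700132

`id` follows `crc` (2 B), `payload_len` (4 B), so it starts at offset 2 + 4 = 6 and occupies 4 bytes.
Bytes at offsets 6..9: 18 70 01 32.
In big-endian order the high byte comes first in memory.
The bytes are already most-significant first: 0x18700132.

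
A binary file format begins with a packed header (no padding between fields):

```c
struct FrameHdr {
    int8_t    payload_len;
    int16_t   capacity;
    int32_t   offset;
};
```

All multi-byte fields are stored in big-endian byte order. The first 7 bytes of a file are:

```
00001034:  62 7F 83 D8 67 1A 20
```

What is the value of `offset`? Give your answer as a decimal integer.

`offset` follows `payload_len` (1 B), `capacity` (2 B), so it starts at offset 1 + 2 = 3 and occupies 4 bytes.
Bytes at offsets 3..6: D8 67 1A 20.
In big-endian order the high byte comes first in memory.
The bytes are already most-significant first: 0xD8671A20.
Top bit is set, so as a signed 32-bit value this is 0xD8671A20 − 2^32 = -664331744.

-664331744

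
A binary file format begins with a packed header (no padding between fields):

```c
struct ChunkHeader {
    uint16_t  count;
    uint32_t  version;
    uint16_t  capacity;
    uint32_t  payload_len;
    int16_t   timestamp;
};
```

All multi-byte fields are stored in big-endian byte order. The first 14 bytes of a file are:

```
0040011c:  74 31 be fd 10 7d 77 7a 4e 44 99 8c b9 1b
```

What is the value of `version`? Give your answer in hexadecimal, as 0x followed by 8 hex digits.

`version` follows `count` (2 bytes), so it starts at byte offset 2 and occupies 4 bytes.
Bytes at offsets 2..5: BE FD 10 7D.
In big-endian order the high byte comes first in memory.
The bytes are already most-significant first: 0xBEFD107D.

0xBEFD107D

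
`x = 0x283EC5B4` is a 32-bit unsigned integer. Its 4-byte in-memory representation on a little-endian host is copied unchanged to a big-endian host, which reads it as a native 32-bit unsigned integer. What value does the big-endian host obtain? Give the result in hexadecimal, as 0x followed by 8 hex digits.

0xB4C53E28

Stored little-endian, the bytes at ascending addresses are B4 C5 3E 28.
Read back as big-endian, the last byte is least significant, giving 0xB4C53E28.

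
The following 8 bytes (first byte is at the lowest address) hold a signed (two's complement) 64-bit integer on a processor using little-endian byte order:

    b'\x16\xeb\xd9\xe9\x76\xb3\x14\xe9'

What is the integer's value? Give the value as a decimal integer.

-1651497840027243754

Little-endian stores the least-significant byte at the lowest address.
Reassemble most-significant byte first: E9 14 B3 76 E9 D9 EB 16 → 0xE914B376E9D9EB16.
Top bit is set, so as a signed 64-bit value this is 0xE914B376E9D9EB16 − 2^64 = -1651497840027243754.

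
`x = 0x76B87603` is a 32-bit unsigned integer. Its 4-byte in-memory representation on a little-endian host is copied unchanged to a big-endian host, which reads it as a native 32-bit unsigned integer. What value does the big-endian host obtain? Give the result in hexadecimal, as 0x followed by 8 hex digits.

Stored little-endian, the bytes at ascending addresses are 03 76 B8 76.
Read back as big-endian, the last byte is least significant, giving 0x0376B876.

0x0376B876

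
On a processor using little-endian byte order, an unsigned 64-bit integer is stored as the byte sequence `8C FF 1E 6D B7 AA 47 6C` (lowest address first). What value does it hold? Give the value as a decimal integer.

7802392584229158796

Little-endian: lowest address holds the least-significant byte.
Reassemble most-significant byte first: 6C 47 AA B7 6D 1E FF 8C → 0x6C47AAB76D1EFF8C.
0x6C47AAB76D1EFF8C = 7802392584229158796.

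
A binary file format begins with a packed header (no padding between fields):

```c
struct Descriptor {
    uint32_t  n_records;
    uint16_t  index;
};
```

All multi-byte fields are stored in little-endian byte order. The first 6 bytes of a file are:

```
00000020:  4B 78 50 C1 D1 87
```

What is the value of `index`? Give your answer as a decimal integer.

34769

`index` follows `n_records` (4 bytes), so it starts at byte offset 4 and occupies 2 bytes.
Bytes at offsets 4..5: D1 87.
Little-endian stores the least-significant byte at the lowest address.
Reassemble most-significant byte first: 87 D1 → 0x87D1.
0x87D1 = 34769.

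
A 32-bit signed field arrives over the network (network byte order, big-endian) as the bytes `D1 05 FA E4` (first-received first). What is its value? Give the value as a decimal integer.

Big-endian: lowest address holds the most-significant byte.
The bytes are already most-significant first: 0xD105FAE4.
Top bit is set, so as a signed 32-bit value this is 0xD105FAE4 − 2^32 = -788137244.

-788137244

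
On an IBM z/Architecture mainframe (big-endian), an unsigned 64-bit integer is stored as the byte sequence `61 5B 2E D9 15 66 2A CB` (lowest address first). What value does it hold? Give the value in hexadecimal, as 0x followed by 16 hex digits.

0x615B2ED915662ACB

Big-endian: lowest address holds the most-significant byte.
The bytes are already most-significant first: 0x615B2ED915662ACB.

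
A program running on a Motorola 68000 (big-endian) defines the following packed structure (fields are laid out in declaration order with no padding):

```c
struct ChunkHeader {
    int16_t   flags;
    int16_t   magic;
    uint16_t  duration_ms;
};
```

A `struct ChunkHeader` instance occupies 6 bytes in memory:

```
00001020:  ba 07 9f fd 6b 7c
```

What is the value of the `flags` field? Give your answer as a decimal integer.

`flags` is the first field, at byte offset 0, occupying 2 bytes.
Bytes at offsets 0..1: BA 07.
In big-endian order the high byte comes first in memory.
The bytes are already most-significant first: 0xBA07.
Top bit is set, so as a signed 16-bit value this is 0xBA07 − 2^16 = -17913.

-17913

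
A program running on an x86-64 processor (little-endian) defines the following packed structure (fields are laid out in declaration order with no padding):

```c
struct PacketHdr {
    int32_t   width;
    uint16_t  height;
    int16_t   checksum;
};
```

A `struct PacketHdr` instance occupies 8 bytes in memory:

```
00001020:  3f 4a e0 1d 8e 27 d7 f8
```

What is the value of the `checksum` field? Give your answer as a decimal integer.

`checksum` follows `width` (4 B), `height` (2 B), so it starts at offset 4 + 2 = 6 and occupies 2 bytes.
Bytes at offsets 6..7: D7 F8.
Little-endian: lowest address holds the least-significant byte.
Reassemble most-significant byte first: F8 D7 → 0xF8D7.
Top bit is set, so as a signed 16-bit value this is 0xF8D7 − 2^16 = -1833.

-1833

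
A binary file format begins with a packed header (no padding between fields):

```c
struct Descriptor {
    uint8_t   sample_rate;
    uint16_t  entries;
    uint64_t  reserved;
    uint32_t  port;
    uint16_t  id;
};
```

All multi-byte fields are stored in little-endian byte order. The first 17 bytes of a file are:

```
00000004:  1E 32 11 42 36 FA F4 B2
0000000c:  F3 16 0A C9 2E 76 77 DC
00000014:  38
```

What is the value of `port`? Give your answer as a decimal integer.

2004233929

`port` follows `sample_rate` (1 B), `entries` (2 B), `reserved` (8 B), so it starts at offset 1 + 2 + 8 = 11 and occupies 4 bytes.
Bytes at offsets 11..14: C9 2E 76 77.
Little-endian: lowest address holds the least-significant byte.
Reassemble most-significant byte first: 77 76 2E C9 → 0x77762EC9.
0x77762EC9 = 2004233929.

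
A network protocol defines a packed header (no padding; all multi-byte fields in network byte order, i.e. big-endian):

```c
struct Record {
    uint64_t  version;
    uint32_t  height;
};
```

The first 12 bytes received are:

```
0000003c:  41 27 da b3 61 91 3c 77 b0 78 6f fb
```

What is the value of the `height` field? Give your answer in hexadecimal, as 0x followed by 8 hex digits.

0xB0786FFB

`height` follows `version` (8 bytes), so it starts at byte offset 8 and occupies 4 bytes.
Bytes at offsets 8..11: B0 78 6F FB.
Big-endian stores the most-significant byte at the lowest address.
The bytes are already most-significant first: 0xB0786FFB.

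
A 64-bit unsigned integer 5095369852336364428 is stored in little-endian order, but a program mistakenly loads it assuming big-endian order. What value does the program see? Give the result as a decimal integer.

5095369852336364428 in 64-bit hexadecimal is 0x46B663E25FBE5B8C.
Stored little-endian, the bytes at ascending addresses are 8C 5B BE 5F E2 63 B6 46.
Read back as big-endian, the last byte is least significant, giving 0x8C5BBE5FE263B646.
0x8C5BBE5FE263B646 = 10113886707219936838.

10113886707219936838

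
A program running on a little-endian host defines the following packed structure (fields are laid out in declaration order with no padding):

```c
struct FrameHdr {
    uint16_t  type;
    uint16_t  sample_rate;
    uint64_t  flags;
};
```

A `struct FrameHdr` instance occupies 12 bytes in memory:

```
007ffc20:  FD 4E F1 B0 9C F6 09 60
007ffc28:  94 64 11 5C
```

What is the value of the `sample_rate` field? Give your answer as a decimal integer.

`sample_rate` follows `type` (2 bytes), so it starts at byte offset 2 and occupies 2 bytes.
Bytes at offsets 2..3: F1 B0.
Little-endian: lowest address holds the least-significant byte.
Reassemble most-significant byte first: B0 F1 → 0xB0F1.
0xB0F1 = 45297.

45297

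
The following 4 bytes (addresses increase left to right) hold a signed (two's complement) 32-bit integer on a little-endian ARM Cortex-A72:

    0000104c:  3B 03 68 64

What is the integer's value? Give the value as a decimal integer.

In little-endian order the low byte comes first in memory.
Reassemble most-significant byte first: 64 68 03 3B → 0x6468033B.
0x6468033B = 1684538171.

1684538171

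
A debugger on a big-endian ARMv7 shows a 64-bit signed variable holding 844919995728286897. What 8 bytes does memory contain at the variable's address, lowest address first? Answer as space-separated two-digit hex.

0B B9 C2 42 71 02 54 B1

844919995728286897 in hexadecimal, padded to 64 bits, is 0x0BB9C242710254B1.
Split into bytes (most-significant first): 0B B9 C2 42 71 02 54 B1.
Big-endian: lowest address holds the most-significant byte.
So the memory order matches the most-significant-first order: 0B B9 C2 42 71 02 54 B1.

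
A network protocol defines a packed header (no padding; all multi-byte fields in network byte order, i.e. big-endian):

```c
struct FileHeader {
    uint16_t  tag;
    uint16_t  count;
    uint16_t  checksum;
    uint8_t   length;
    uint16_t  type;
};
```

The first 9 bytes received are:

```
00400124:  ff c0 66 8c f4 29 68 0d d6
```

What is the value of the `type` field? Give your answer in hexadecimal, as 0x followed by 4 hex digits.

`type` follows `tag` (2 B), `count` (2 B), `checksum` (2 B), `length` (1 B), so it starts at offset 2 + 2 + 2 + 1 = 7 and occupies 2 bytes.
Bytes at offsets 7..8: 0D D6.
In big-endian order the high byte comes first in memory.
The bytes are already most-significant first: 0x0DD6.

0x0DD6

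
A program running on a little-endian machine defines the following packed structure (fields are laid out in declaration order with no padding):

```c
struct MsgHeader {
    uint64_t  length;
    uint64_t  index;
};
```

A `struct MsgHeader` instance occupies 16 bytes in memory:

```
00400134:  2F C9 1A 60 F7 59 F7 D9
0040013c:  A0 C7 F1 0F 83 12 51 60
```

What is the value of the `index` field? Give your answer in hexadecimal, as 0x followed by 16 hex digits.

`index` follows `length` (8 bytes), so it starts at byte offset 8 and occupies 8 bytes.
Bytes at offsets 8..15: A0 C7 F1 0F 83 12 51 60.
In little-endian order the low byte comes first in memory.
Reassemble most-significant byte first: 60 51 12 83 0F F1 C7 A0 → 0x605112830FF1C7A0.

0x605112830FF1C7A0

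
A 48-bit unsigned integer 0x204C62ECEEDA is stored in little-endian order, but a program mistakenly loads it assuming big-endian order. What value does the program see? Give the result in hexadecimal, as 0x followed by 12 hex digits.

Stored little-endian, the bytes at ascending addresses are DA EE EC 62 4C 20.
Read back as big-endian, the last byte is least significant, giving 0xDAEEEC624C20.

0xDAEEEC624C20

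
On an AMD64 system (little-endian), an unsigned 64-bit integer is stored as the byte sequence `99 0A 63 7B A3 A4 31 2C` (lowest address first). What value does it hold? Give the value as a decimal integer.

3184507433584364185

Little-endian stores the least-significant byte at the lowest address.
Reassemble most-significant byte first: 2C 31 A4 A3 7B 63 0A 99 → 0x2C31A4A37B630A99.
0x2C31A4A37B630A99 = 3184507433584364185.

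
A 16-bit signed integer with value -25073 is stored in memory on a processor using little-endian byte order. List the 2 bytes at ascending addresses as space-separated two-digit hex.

0F 9E

Two's complement of -25073 in 16 bits: 25073 = 0x61F1; invert → 0x9E0E; add 1 → 0x9E0F.
Split into bytes (most-significant first): 9E 0F.
In little-endian order the low byte comes first in memory.
So at ascending addresses the bytes are 0F 9E.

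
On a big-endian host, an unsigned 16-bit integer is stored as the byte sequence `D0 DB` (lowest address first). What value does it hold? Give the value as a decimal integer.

53467

Big-endian stores the most-significant byte at the lowest address.
The bytes are already most-significant first: 0xD0DB.
0xD0DB = 53467.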